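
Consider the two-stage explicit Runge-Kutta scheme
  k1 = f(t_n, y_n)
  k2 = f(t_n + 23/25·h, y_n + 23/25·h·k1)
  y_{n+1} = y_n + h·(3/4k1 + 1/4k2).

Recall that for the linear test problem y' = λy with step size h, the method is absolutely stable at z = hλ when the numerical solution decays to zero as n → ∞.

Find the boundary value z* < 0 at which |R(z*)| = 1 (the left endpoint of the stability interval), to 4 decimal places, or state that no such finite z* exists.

Set f=λy, z=hλ:
  k1=λy_n ⇒ h·k1=z·y_n;  k2=λ(1+23/25z)y_n ⇒ h·k2=z(1+23/25z)y_n
  y_{n+1}/y_n = 1 + 3/4z + 1/4z(1+23/25z) = 1 + z + 23/100z²
  so R(z) = 1 + z + 23/100z².

Boundary: |R(x)|=1, x<0.
x=-1.54: |R|=0.0055
R=1: x+23/100x²=0 ⇒ x=−100/23=-4.3478; min R=1−1/(4·23/100)=-0.0870>−1
Confirm numerically:
  x=-2.883: |R|=0.02869 <1
  x=-2.238: |R|=0.08601 <1
  x=-1.739: |R|=0.04345 <1
  x=-4.883: |R|=1.60105 >1
  x=-4.658: |R|=1.33230 >1
  x=-4.487: |R|=1.14363 >1
Interval (-4.3478, 0).

left endpoint -4.3478.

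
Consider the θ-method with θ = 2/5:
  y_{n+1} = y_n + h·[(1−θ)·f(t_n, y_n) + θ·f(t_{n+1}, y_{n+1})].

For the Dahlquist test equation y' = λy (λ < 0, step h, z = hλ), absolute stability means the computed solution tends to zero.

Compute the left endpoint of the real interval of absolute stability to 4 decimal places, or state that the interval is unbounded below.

left endpoint -10.0000.

Set f=λy, z=hλ:
  y_{n+1} = y_n + z·[3/5·y_n + 2/5·y_{n+1}] ⇒ (1 − 2/5z)y_{n+1} = (1 + 3/5z)y_n
  ⇒ R(z) = (1 + 3/5z)/(1 − 2/5z).

Find x<0 with |R(x)|<1.
x=-1.47: |R|=0.0743
R=−1: 1+3/5x = −1+2/5x ⇒ -1/5x=2 ⇒ x=2/(-1/5)=-10.0000
Confirm numerically:
  x=-7.197: |R|=0.85547 <1
  x=-4.478: |R|=0.60433 <1
  x=-4.038: |R|=0.54405 <1
  x=-10.284: |R|=1.01111 >1
  x=-10.236: |R|=1.00927 >1
  x=-10.225: |R|=1.00884 >1
So |R|<1 on (-10.0000, 0).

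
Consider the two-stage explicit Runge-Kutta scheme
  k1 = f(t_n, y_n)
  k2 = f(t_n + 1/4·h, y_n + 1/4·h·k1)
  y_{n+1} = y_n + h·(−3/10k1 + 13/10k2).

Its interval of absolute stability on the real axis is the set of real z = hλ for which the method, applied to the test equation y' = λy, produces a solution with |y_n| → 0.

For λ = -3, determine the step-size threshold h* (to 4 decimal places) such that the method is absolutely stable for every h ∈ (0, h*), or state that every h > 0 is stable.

Test eqn y'=λy, z=hλ:
  k1=λy_n ⇒ h·k1=z·y_n;  k2=λ(1+1/4z)y_n ⇒ h·k2=z(1+1/4z)y_n
  y_{n+1}/y_n = 1 − 3/10z + 13/10z(1+1/4z) = 1 + z + 13/40z²
  R(z) = 1 + z + 13/40z².

Need |R(x)|<1, x<0.
x=-0.55: |R|=0.5483
R=1: x+13/40x²=0 ⇒ x=−40/13=-3.0769; min R=1−1/(4·13/40)=0.2308>−1
Confirm numerically:
  x=-2.885: |R|=0.82005 <1
  x=-2.556: |R|=0.56727 <1
  x=-2.395: |R|=0.46921 <1
  x=-1.524: |R|=0.23084 <1
  x=-3.463: |R|=1.43452 >1
  x=-3.452: |R|=1.42080 >1
  x=-3.114: |R|=1.03752 >1
So |R|<1 on (-3.0769, 0).

(-3.0769,0); λ=-3 ⇒ h* = (40/13)/3 = 1.0256.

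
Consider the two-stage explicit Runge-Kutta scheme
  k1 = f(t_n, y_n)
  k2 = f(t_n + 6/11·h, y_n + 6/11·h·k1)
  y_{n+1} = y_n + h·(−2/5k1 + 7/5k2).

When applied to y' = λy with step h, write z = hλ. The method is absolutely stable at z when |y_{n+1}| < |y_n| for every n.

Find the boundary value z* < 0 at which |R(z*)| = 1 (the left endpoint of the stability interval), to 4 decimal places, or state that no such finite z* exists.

On y'=λy, z=hλ:
  k1=λy_n ⇒ h·k1=z·y_n;  k2=λ(1+6/11z)y_n ⇒ h·k2=z(1+6/11z)y_n
  y_{n+1}/y_n = 1 − 2/5z + 7/5z(1+6/11z) = 1 + z + 42/55z²
  so R(z) = 1 + z + 42/55z².

Solve |R(x)|<1 on ℝ⁻.
x=-1.11: |R|=0.8309
R=1: x+42/55x²=0 ⇒ x=−55/42=-1.3095; min R=1−1/(4·42/55)=0.6726>−1
Confirm numerically:
  x=-1.164: |R|=0.87065 <1
  x=-1.085: |R|=0.81397 <1
  x=-0.915: |R|=0.72434 <1
  x=-0.553: |R|=0.68053 <1
  x=-1.854: |R|=1.77086 >1
  x=-1.739: |R|=1.57033 >1
  x=-1.655: |R|=1.43662 >1
Interval (-1.3095, 0).

z* = -1.3095.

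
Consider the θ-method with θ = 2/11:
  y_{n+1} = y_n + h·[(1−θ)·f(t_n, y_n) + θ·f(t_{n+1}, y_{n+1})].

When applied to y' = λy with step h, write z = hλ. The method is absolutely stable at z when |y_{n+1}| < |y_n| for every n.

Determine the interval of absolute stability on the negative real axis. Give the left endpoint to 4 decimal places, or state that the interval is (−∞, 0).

(-3.1429, 0).

On y'=λy, z=hλ:
  y_{n+1} = y_n + z·[9/11·y_n + 2/11·y_{n+1}] ⇒ (1 − 2/11z)y_{n+1} = (1 + 9/11z)y_n
  Hence R(z) = (1 + 9/11z)/(1 − 2/11z).

Need |R(x)|<1, x<0.
x=-0.81: |R|=0.2940
R=−1: 1+9/11x = −1+2/11x ⇒ -7/11x=2 ⇒ x=2/(-7/11)=-3.1429
Confirm numerically:
  x=-2.089: |R|=0.51397 <1
  x=-1.951: |R|=0.44014 <1
  x=-1.267: |R|=0.02978 <1
  x=-3.580: |R|=1.16850 >1
  x=-3.569: |R|=1.16446 >1
  x=-3.310: |R|=1.06640 >1
So |R|<1 on (-3.1429, 0).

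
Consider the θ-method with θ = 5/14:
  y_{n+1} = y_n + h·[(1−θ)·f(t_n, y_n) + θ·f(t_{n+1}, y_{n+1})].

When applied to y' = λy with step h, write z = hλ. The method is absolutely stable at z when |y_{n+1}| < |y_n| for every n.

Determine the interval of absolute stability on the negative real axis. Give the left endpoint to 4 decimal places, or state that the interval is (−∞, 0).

z∈(-7.0000,0).

Set f=λy, z=hλ:
  y_{n+1} = y_n + z·[9/14·y_n + 5/14·y_{n+1}] ⇒ (1 − 5/14z)y_{n+1} = (1 + 9/14z)y_n
  so R(z) = (1 + 9/14z)/(1 − 5/14z).

Find x<0 with |R(x)|<1.
x=-1.54: |R|=0.0065
R=−1: 1+9/14x = −1+5/14x ⇒ -2/7x=2 ⇒ x=2/(-2/7)=-7.0000
Confirm numerically:
  x=-4.042: |R|=0.65414 <1
  x=-3.628: |R|=0.58034 <1
  x=-3.313: |R|=0.51749 <1
  x=-7.149: |R|=1.01198 >1
  x=-7.093: |R|=1.00752 >1
  x=-7.074: |R|=1.00600 >1
Interval (-7.0000, 0).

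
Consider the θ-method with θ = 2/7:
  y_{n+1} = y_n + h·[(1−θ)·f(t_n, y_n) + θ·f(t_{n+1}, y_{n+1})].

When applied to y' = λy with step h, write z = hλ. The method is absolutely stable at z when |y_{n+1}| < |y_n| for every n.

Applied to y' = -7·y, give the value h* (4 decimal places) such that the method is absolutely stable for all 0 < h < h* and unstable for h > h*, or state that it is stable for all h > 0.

Test eqn y'=λy, z=hλ:
  y_{n+1} = y_n + z·[5/7·y_n + 2/7·y_{n+1}] ⇒ (1 − 2/7z)y_{n+1} = (1 + 5/7z)y_n
  ⇒ R(z) = (1 + 5/7z)/(1 − 2/7z).

Boundary: |R(x)|=1, x<0.
x=-1.31: |R|=0.0468
R=−1: 1+5/7x = −1+2/7x ⇒ -3/7x=2 ⇒ x=2/(-3/7)=-4.6667
Confirm numerically:
  x=-3.733: |R|=0.80637 <1
  x=-3.368: |R|=0.71637 <1
  x=-2.836: |R|=0.56660 <1
  x=-5.120: |R|=1.07889 >1
  x=-4.879: |R|=1.03801 >1
  x=-4.795: |R|=1.02321 >1
Stable set (-4.6667, 0).

(-4.6667,0); λ=-7 ⇒ h* = (14/3)/7 = 0.6667.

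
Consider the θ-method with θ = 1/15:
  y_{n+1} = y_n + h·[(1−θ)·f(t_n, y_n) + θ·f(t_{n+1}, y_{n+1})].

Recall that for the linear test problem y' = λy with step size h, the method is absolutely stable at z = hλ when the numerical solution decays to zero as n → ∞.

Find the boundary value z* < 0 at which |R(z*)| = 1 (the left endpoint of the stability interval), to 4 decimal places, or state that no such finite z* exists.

z* = -2.3077.

Test eqn y'=λy, z=hλ:
  y_{n+1} = y_n + z·[14/15·y_n + 1/15·y_{n+1}] ⇒ (1 − 1/15z)y_{n+1} = (1 + 14/15z)y_n
  ⇒ R(z) = (1 + 14/15z)/(1 − 1/15z).

Solve |R(x)|<1 on ℝ⁻.
x=-0.64: |R|=0.3862
R=−1: 1+14/15x = −1+1/15x ⇒ -13/15x=2 ⇒ x=2/(-13/15)=-2.3077
Confirm numerically:
  x=-1.967: |R|=0.73896 <1
  x=-1.071: |R|=0.00037 <1
  x=-1.026: |R|=0.03969 <1
  x=-2.740: |R|=1.31680 >1
  x=-2.648: |R|=1.25068 >1
So |R|<1 on (-2.3077, 0).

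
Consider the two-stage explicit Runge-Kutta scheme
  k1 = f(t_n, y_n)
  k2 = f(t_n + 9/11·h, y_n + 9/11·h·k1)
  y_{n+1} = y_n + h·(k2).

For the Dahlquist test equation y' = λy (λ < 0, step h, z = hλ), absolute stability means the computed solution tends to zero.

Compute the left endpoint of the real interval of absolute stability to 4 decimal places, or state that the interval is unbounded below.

With y'=λy (z=hλ):
  k1=λy_n ⇒ h·k1=z·y_n;  k2=λ(1+9/11z)y_n ⇒ h·k2=z(1+9/11z)y_n
  y_{n+1}/y_n = 1 + z(1+9/11z) = 1 + z + 9/11z²
  so R(z) = 1 + z + 9/11z².

Find x<0 with |R(x)|<1.
x=-0.38: |R|=0.7381
R=1: x+9/11x²=0 ⇒ x=−11/9=-1.2222; min R=1−1/(4·9/11)=0.6944>−1
Confirm numerically:
  x=-1.166: |R|=0.94636 <1
  x=-0.821: |R|=0.73049 <1
  x=-0.746: |R|=0.70933 <1
  x=-1.426: |R|=1.23775 >1
  x=-1.314: |R|=1.09867 >1
Interval (-1.2222, 0).

z* = -1.2222.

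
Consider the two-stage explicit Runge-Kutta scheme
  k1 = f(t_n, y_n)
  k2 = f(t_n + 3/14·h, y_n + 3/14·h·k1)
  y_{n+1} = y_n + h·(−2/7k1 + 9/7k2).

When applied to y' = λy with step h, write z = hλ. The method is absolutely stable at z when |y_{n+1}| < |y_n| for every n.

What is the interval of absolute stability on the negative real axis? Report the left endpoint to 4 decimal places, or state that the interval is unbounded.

With y'=λy (z=hλ):
  k1=λy_n ⇒ h·k1=z·y_n;  k2=λ(1+3/14z)y_n ⇒ h·k2=z(1+3/14z)y_n
  y_{n+1}/y_n = 1 − 2/7z + 9/7z(1+3/14z) = 1 + z + 27/98z²
  so R(z) = 1 + z + 27/98z².

Need |R(x)|<1, x<0.
x=-1.59: |R|=0.1065
R=1: x+27/98x²=0 ⇒ x=−98/27=-3.6296; min R=1−1/(4·27/98)=0.0926>−1
Confirm numerically:
  x=-3.213: |R|=0.63119 <1
  x=-2.161: |R|=0.12561 <1
  x=-1.963: |R|=0.09864 <1
  x=-1.652: |R|=0.09990 <1
  x=-3.844: |R|=1.22703 >1
  x=-3.791: |R|=1.16854 >1
So |R|<1 on (-3.6296, 0).

(-3.6296, 0).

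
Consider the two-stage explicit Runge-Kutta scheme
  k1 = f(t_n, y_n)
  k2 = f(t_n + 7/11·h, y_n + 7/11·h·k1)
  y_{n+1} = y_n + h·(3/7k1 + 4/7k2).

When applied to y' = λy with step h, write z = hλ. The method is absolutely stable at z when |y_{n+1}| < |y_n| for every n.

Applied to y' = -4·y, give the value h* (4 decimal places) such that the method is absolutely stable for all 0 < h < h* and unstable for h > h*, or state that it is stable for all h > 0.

With y'=λy (z=hλ):
  k1=λy_n ⇒ h·k1=z·y_n;  k2=λ(1+7/11z)y_n ⇒ h·k2=z(1+7/11z)y_n
  y_{n+1}/y_n = 1 + 3/7z + 4/7z(1+7/11z) = 1 + z + 4/11z²
  R(z) = 1 + z + 4/11z².

Find x<0 with |R(x)|<1.
x=-0.67: |R|=0.4932
R=1: x+4/11x²=0 ⇒ x=−11/4=-2.7500; min R=1−1/(4·4/11)=0.3125>−1
Confirm numerically:
  x=-2.363: |R|=0.66746 <1
  x=-1.636: |R|=0.33727 <1
  x=-1.564: |R|=0.32549 <1
  x=-3.295: |R|=1.65301 >1
  x=-2.804: |R|=1.05506 >1
So |R|<1 on (-2.7500, 0).

(-2.7500,0); λ=-4 ⇒ h* = (11/4)/4 = 0.6875.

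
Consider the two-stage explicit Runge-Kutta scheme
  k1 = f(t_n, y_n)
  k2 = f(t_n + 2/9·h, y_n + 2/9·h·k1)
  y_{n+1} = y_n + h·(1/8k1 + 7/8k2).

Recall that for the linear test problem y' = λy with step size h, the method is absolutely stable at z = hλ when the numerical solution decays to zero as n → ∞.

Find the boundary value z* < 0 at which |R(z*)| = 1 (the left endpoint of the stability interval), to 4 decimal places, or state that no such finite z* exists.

On y'=λy, z=hλ:
  k1=λy_n ⇒ h·k1=z·y_n;  k2=λ(1+2/9z)y_n ⇒ h·k2=z(1+2/9z)y_n
  y_{n+1}/y_n = 1 + 1/8z + 7/8z(1+2/9z) = 1 + z + 7/36z²
  R(z) = 1 + z + 7/36z².

Solve |R(x)|<1 on ℝ⁻.
x=-1.28: |R|=0.0386
R=1: x+7/36x²=0 ⇒ x=−36/7=-5.1429; min R=1−1/(4·7/36)=-0.2857>−1
Confirm numerically:
  x=-3.855: |R|=0.03464 <1
  x=-3.091: |R|=0.23322 <1
  x=-2.994: |R|=0.25099 <1
  x=-5.510: |R|=1.39335 >1
  x=-5.498: |R|=1.37967 >1
Interval (-5.1429, 0).

left endpoint -5.1429.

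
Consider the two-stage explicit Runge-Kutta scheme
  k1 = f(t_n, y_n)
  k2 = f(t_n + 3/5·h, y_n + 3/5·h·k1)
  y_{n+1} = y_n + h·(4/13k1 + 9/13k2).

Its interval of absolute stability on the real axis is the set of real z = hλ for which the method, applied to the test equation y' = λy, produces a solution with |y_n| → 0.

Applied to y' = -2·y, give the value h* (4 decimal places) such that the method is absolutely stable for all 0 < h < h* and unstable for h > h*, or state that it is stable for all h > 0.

(-2.4074,0); λ=-2 ⇒ h* = (65/27)/2 = 1.2037.

On y'=λy, z=hλ:
  k1=λy_n ⇒ h·k1=z·y_n;  k2=λ(1+3/5z)y_n ⇒ h·k2=z(1+3/5z)y_n
  y_{n+1}/y_n = 1 + 4/13z + 9/13z(1+3/5z) = 1 + z + 27/65z²
  Hence R(z) = 1 + z + 27/65z².

Boundary: |R(x)|=1, x<0.
x=-0.63: |R|=0.5349
R=1: x+27/65x²=0 ⇒ x=−65/27=-2.4074; min R=1−1/(4·27/65)=0.3981>−1
Confirm numerically:
  x=-2.270: |R|=0.87044 <1
  x=-1.334: |R|=0.40520 <1
  x=-1.275: |R|=0.40026 <1
  x=-1.181: |R|=0.39836 <1
  x=-2.846: |R|=1.51850 >1
  x=-2.495: |R|=1.09078 >1
So |R|<1 on (-2.4074, 0).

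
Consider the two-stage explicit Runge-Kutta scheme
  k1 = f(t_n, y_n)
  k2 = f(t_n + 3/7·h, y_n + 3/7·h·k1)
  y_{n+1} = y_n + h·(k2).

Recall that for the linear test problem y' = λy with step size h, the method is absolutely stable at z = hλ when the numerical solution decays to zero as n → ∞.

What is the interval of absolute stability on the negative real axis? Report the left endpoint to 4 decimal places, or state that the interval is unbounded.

Test eqn y'=λy, z=hλ:
  k1=λy_n ⇒ h·k1=z·y_n;  k2=λ(1+3/7z)y_n ⇒ h·k2=z(1+3/7z)y_n
  y_{n+1}/y_n = 1 + z(1+3/7z) = 1 + z + 3/7z²
  Hence R(z) = 1 + z + 3/7z².

Solve |R(x)|<1 on ℝ⁻.
x=-0.38: |R|=0.6819
R=1: x+3/7x²=0 ⇒ x=−7/3=-2.3333; min R=1−1/(4·3/7)=0.4167>−1
Confirm numerically:
  x=-2.242: |R|=0.91224 <1
  x=-1.774: |R|=0.57475 <1
  x=-1.089: |R|=0.41925 <1
  x=-2.931: |R|=1.75075 >1
  x=-2.640: |R|=1.34697 >1
  x=-2.543: |R|=1.22851 >1
So |R|<1 on (-2.3333, 0).

z∈(-2.3333,0).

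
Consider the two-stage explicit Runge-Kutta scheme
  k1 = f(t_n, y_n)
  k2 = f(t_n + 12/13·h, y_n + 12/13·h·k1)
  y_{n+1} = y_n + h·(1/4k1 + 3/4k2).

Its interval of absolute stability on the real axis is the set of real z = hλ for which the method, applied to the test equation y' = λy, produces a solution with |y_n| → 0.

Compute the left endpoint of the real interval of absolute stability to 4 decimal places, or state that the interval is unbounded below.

Set f=λy, z=hλ:
  k1=λy_n ⇒ h·k1=z·y_n;  k2=λ(1+12/13z)y_n ⇒ h·k2=z(1+12/13z)y_n
  y_{n+1}/y_n = 1 + 1/4z + 3/4z(1+12/13z) = 1 + z + 9/13z²
  R(z) = 1 + z + 9/13z².

Solve |R(x)|<1 on ℝ⁻.
x=-0.3: |R|=0.7623
R=1: x+9/13x²=0 ⇒ x=−13/9=-1.4444; min R=1−1/(4·9/13)=0.6389>−1
Confirm numerically:
  x=-1.260: |R|=0.83911 <1
  x=-0.977: |R|=0.68383 <1
  x=-0.869: |R|=0.65380 <1
  x=-0.811: |R|=0.64435 <1
  x=-2.025: |R|=1.81389 >1
  x=-1.883: |R|=1.57171 >1
Interval (-1.4444, 0).

left endpoint -1.4444.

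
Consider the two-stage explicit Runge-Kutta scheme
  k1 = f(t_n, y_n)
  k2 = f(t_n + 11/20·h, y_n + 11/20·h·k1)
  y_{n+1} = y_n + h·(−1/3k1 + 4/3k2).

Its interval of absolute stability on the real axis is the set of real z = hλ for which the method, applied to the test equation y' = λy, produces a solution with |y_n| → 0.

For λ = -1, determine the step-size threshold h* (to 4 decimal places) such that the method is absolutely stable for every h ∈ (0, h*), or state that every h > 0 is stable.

(-1.3636,0); λ=-1 ⇒ h* = (15/11)/1 = 1.3636.

Test eqn y'=λy, z=hλ:
  k1=λy_n ⇒ h·k1=z·y_n;  k2=λ(1+11/20z)y_n ⇒ h·k2=z(1+11/20z)y_n
  y_{n+1}/y_n = 1 − 1/3z + 4/3z(1+11/20z) = 1 + z + 11/15z²
  ⇒ R(z) = 1 + z + 11/15z².

Need |R(x)|<1, x<0.
x=-0.83: |R|=0.6752
R=1: x+11/15x²=0 ⇒ x=−15/11=-1.3636; min R=1−1/(4·11/15)=0.6591>−1
Confirm numerically:
  x=-1.234: |R|=0.88269 <1
  x=-0.897: |R|=0.69305 <1
  x=-0.873: |R|=0.68589 <1
  x=-1.941: |R|=1.82182 >1
  x=-1.794: |R|=1.56619 >1
So |R|<1 on (-1.3636, 0).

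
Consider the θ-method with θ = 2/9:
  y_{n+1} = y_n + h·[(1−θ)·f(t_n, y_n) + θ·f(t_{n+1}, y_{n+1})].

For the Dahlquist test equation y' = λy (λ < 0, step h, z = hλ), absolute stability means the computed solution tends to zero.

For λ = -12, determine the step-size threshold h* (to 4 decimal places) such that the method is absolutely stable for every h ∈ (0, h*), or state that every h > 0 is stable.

Set f=λy, z=hλ:
  y_{n+1} = y_n + z·[7/9·y_n + 2/9·y_{n+1}] ⇒ (1 − 2/9z)y_{n+1} = (1 + 7/9z)y_n
  ⇒ R(z) = (1 + 7/9z)/(1 − 2/9z).

Find x<0 with |R(x)|<1.
x=-0.4: |R|=0.6327
R=−1: 1+7/9x = −1+2/9x ⇒ -5/9x=2 ⇒ x=2/(-5/9)=-3.6000
Confirm numerically:
  x=-3.532: |R|=0.97883 <1
  x=-3.404: |R|=0.93801 <1
  x=-3.099: |R|=0.83518 <1
  x=-2.593: |R|=0.64507 <1
  x=-4.106: |R|=1.14699 >1
  x=-4.065: |R|=1.13573 >1
So |R|<1 on (-3.6000, 0).

(-3.6000,0); λ=-12 ⇒ h* = (18/5)/12 = 0.3000.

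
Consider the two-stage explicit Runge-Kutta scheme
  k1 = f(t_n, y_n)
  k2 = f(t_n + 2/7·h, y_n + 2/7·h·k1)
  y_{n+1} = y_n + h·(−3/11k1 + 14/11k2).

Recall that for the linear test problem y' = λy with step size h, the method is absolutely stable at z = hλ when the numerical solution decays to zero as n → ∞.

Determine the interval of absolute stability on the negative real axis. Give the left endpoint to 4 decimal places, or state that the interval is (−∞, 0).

z∈(-2.7500,0).

With y'=λy (z=hλ):
  k1=λy_n ⇒ h·k1=z·y_n;  k2=λ(1+2/7z)y_n ⇒ h·k2=z(1+2/7z)y_n
  y_{n+1}/y_n = 1 − 3/11z + 14/11z(1+2/7z) = 1 + z + 4/11z²
  so R(z) = 1 + z + 4/11z².

Solve |R(x)|<1 on ℝ⁻.
x=-0.46: |R|=0.6169
R=1: x+4/11x²=0 ⇒ x=−11/4=-2.7500; min R=1−1/(4·4/11)=0.3125>−1
Confirm numerically:
  x=-2.152: |R|=0.53204 <1
  x=-1.990: |R|=0.45004 <1
  x=-1.779: |R|=0.37185 <1
  x=-1.648: |R|=0.33960 <1
  x=-3.159: |R|=1.46983 >1
  x=-2.832: |R|=1.08445 >1
  x=-2.779: |R|=1.02931 >1
So |R|<1 on (-2.7500, 0).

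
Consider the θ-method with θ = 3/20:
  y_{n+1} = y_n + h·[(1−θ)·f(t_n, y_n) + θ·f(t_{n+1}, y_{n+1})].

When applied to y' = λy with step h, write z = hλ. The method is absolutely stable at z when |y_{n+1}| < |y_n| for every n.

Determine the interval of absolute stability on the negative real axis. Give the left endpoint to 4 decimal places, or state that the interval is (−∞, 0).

(-2.8571, 0).

Test eqn y'=λy, z=hλ:
  y_{n+1} = y_n + z·[17/20·y_n + 3/20·y_{n+1}] ⇒ (1 − 3/20z)y_{n+1} = (1 + 17/20z)y_n
  so R(z) = (1 + 17/20z)/(1 − 3/20z).

Need |R(x)|<1, x<0.
x=-0.58: |R|=0.4664
R=−1: 1+17/20x = −1+3/20x ⇒ -7/10x=2 ⇒ x=2/(-7/10)=-2.8571
Confirm numerically:
  x=-2.309: |R|=0.71501 <1
  x=-2.033: |R|=0.55791 <1
  x=-1.577: |R|=0.27532 <1
  x=-3.265: |R|=1.19164 >1
  x=-3.223: |R|=1.17264 >1
  x=-3.031: |R|=1.08366 >1
Stable set (-2.8571, 0).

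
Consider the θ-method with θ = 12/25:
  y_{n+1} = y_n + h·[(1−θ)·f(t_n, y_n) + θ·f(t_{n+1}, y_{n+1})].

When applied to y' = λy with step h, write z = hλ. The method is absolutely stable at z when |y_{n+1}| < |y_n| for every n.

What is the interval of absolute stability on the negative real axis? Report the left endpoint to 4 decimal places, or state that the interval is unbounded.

Test eqn y'=λy, z=hλ:
  y_{n+1} = y_n + z·[13/25·y_n + 12/25·y_{n+1}] ⇒ (1 − 12/25z)y_{n+1} = (1 + 13/25z)y_n
  ⇒ R(z) = (1 + 13/25z)/(1 − 12/25z).

Need |R(x)|<1, x<0.
x=-1.2: |R|=0.2386
R=−1: 1+13/25x = −1+12/25x ⇒ -1/25x=2 ⇒ x=2/(-1/25)=-50.0000
Confirm numerically:
  x=-46.556: |R|=0.99410 <1
  x=-34.836: |R|=0.96577 <1
  x=-34.648: |R|=0.96517 <1
  x=-50.583: |R|=1.00092 >1
  x=-50.059: |R|=1.00009 >1
Stable set (-50.0000, 0).

(-50.0000, 0).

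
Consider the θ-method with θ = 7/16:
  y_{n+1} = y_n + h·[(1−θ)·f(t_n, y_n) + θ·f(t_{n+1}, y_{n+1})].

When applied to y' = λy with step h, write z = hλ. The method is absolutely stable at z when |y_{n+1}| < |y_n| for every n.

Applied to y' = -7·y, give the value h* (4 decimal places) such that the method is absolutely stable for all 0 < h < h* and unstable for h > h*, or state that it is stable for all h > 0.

(-16.0000,0); λ=-7 ⇒ h* = (16)/7 = 2.2857.

Set f=λy, z=hλ:
  y_{n+1} = y_n + z·[9/16·y_n + 7/16·y_{n+1}] ⇒ (1 − 7/16z)y_{n+1} = (1 + 9/16z)y_n
  Hence R(z) = (1 + 9/16z)/(1 − 7/16z).

Need |R(x)|<1, x<0.
x=-0.74: |R|=0.4410
R=−1: 1+9/16x = −1+7/16x ⇒ -1/8x=2 ⇒ x=2/(-1/8)=-16.0000
Confirm numerically:
  x=-12.515: |R|=0.93273 <1
  x=-11.482: |R|=0.90624 <1
  x=-9.042: |R|=0.82450 <1
  x=-7.979: |R|=0.77674 <1
  x=-16.308: |R|=1.00473 >1
  x=-16.146: |R|=1.00226 >1
  x=-16.121: |R|=1.00188 >1
So |R|<1 on (-16.0000, 0).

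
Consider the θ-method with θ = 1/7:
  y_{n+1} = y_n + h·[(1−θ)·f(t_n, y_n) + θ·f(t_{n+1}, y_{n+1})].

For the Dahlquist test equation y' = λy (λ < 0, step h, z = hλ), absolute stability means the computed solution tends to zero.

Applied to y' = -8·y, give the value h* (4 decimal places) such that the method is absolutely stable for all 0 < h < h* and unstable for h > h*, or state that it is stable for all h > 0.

(-2.8000,0); λ=-8 ⇒ h* = (14/5)/8 = 0.3500.

On y'=λy, z=hλ:
  y_{n+1} = y_n + z·[6/7·y_n + 1/7·y_{n+1}] ⇒ (1 − 1/7z)y_{n+1} = (1 + 6/7z)y_n
  Hence R(z) = (1 + 6/7z)/(1 − 1/7z).

Boundary: |R(x)|=1, x<0.
x=-0.64: |R|=0.4136
R=−1: 1+6/7x = −1+1/7x ⇒ -5/7x=2 ⇒ x=2/(-5/7)=-2.8000
Confirm numerically:
  x=-2.401: |R|=0.78779 <1
  x=-1.688: |R|=0.36004 <1
  x=-1.287: |R|=0.08712 <1
  x=-1.257: |R|=0.06564 <1
  x=-3.258: |R|=1.22324 >1
  x=-3.106: |R|=1.15140 >1
  x=-2.856: |R|=1.02841 >1
Stable set (-2.8000, 0).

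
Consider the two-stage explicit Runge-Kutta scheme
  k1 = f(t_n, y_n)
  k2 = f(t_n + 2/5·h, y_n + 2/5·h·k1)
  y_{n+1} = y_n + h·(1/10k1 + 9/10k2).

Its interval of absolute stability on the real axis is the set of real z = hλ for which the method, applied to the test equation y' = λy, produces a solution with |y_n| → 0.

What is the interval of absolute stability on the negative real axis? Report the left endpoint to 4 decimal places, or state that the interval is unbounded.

With y'=λy (z=hλ):
  k1=λy_n ⇒ h·k1=z·y_n;  k2=λ(1+2/5z)y_n ⇒ h·k2=z(1+2/5z)y_n
  y_{n+1}/y_n = 1 + 1/10z + 9/10z(1+2/5z) = 1 + z + 9/25z²
  R(z) = 1 + z + 9/25z².

Find x<0 with |R(x)|<1.
x=-0.8: |R|=0.4304
R=1: x+9/25x²=0 ⇒ x=−25/9=-2.7778; min R=1−1/(4·9/25)=0.3056>−1
Confirm numerically:
  x=-2.630: |R|=0.86008 <1
  x=-2.569: |R|=0.80691 <1
  x=-1.522: |R|=0.31193 <1
  x=-1.399: |R|=0.30559 <1
  x=-3.020: |R|=1.26334 >1
  x=-2.811: |R|=1.03362 >1
So |R|<1 on (-2.7778, 0).

z∈(-2.7778,0).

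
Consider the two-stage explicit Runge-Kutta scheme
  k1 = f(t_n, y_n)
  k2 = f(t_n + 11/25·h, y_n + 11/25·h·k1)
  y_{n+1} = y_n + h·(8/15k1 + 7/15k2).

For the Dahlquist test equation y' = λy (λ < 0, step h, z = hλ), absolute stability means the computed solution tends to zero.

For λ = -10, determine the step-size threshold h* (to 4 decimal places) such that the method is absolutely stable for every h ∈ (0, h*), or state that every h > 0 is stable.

With y'=λy (z=hλ):
  k1=λy_n ⇒ h·k1=z·y_n;  k2=λ(1+11/25z)y_n ⇒ h·k2=z(1+11/25z)y_n
  y_{n+1}/y_n = 1 + 8/15z + 7/15z(1+11/25z) = 1 + z + 77/375z²
  ⇒ R(z) = 1 + z + 77/375z².

Find x<0 with |R(x)|<1.
x=-1.45: |R|=0.0183
R=1: x+77/375x²=0 ⇒ x=−375/77=-4.8701; min R=1−1/(4·77/375)=-0.2175>−1
Confirm numerically:
  x=-3.652: |R|=0.08655 <1
  x=-3.221: |R|=0.09070 <1
  x=-2.678: |R|=0.20541 <1
  x=-2.194: |R|=0.20560 <1
  x=-5.270: |R|=1.43270 >1
  x=-5.106: |R|=1.24729 >1
  x=-5.020: |R|=1.15448 >1
Stable set (-4.8701, 0).

(-4.8701,0); λ=-10 ⇒ h* = (375/77)/10 = 0.4870.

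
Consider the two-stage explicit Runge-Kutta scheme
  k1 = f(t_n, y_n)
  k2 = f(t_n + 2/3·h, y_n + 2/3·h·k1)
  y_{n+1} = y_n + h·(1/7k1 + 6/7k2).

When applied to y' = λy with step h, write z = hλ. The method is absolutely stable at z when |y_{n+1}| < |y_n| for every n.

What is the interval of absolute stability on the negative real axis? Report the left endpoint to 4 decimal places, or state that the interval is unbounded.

With y'=λy (z=hλ):
  k1=λy_n ⇒ h·k1=z·y_n;  k2=λ(1+2/3z)y_n ⇒ h·k2=z(1+2/3z)y_n
  y_{n+1}/y_n = 1 + 1/7z + 6/7z(1+2/3z) = 1 + z + 4/7z²
  ⇒ R(z) = 1 + z + 4/7z².

Find x<0 with |R(x)|<1.
x=-0.91: |R|=0.5632
R=1: x+4/7x²=0 ⇒ x=−7/4=-1.7500; min R=1−1/(4·4/7)=0.5625>−1
Confirm numerically:
  x=-1.708: |R|=0.95901 <1
  x=-1.592: |R|=0.85627 <1
  x=-1.492: |R|=0.78004 <1
  x=-1.152: |R|=0.60635 <1
  x=-2.269: |R|=1.67292 >1
  x=-2.223: |R|=1.60085 >1
  x=-1.887: |R|=1.14773 >1
So |R|<1 on (-1.7500, 0).

z∈(-1.7500,0).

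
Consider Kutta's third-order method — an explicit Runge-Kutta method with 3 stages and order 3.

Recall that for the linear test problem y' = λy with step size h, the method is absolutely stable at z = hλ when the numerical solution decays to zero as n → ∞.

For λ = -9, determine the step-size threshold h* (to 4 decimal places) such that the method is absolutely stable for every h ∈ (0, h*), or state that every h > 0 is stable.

On y'=λy, z=hλ:
  order 3, 3-stage ⇒ R(z)=1+z+z^2/2+z^3/6
  (e.g. R(-1.37)=0.13989, |R|=0.13989)

Boundary: |R(x)|=1, x<0.
x=-1.37: |R|=0.1399
|R(-1.94)|=0.2751 |R(-1.28)|=0.1897 |R(-0.63)|=0.5268
Bisect:
  x_lo=-2.9227 |R|=1.8126  x_hi=-0.1604 |R|=0.8518
  mid=-1.54155 |R|=0.03609 →hi
  mid=-2.23212 |R|=0.59448 →hi
  mid=-2.57741 |R|=1.10952 →lo
  mid=-2.40476 |R|=0.83106 →hi
  mid=-2.49108 |R|=0.96474 →hi
  mid=-2.53424 |R|=1.03570 →lo
  mid=-2.51266 |R|=0.99987 →hi
  mid=-2.52345 |R|=1.01769 →lo
  mid=-2.51806 |R|=1.00876 →lo
  mid=-2.51536 |R|=1.00431 →lo
  ...
  [-2.51283,-2.51266] ⇒ x*=-2.5127
Interval (-2.5127, 0).

(-2.5127,0); λ=-9 ⇒ h* = 0.2792.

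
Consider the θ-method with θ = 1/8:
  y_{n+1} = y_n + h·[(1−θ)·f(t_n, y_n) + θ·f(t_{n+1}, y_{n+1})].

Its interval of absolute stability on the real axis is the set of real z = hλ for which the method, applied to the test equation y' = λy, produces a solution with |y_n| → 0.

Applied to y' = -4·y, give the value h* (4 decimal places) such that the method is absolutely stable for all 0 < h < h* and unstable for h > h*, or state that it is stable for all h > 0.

On y'=λy, z=hλ:
  y_{n+1} = y_n + z·[7/8·y_n + 1/8·y_{n+1}] ⇒ (1 − 1/8z)y_{n+1} = (1 + 7/8z)y_n
  ⇒ R(z) = (1 + 7/8z)/(1 − 1/8z).

Boundary: |R(x)|=1, x<0.
x=-1.19: |R|=0.0359
R=−1: 1+7/8x = −1+1/8x ⇒ -3/4x=2 ⇒ x=2/(-3/4)=-2.6667
Confirm numerically:
  x=-2.129: |R|=0.68151 <1
  x=-1.830: |R|=0.48932 <1
  x=-1.516: |R|=0.27449 <1
  x=-3.097: |R|=1.23268 >1
  x=-2.765: |R|=1.05481 >1
Stable set (-2.6667, 0).

(-2.6667,0); λ=-4 ⇒ h* = (8/3)/4 = 0.6667.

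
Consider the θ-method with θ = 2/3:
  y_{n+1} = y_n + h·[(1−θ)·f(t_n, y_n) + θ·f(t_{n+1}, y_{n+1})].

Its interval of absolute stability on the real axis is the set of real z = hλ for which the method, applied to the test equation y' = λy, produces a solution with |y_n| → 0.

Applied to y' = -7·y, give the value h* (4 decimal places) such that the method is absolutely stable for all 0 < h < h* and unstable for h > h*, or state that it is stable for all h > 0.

Set f=λy, z=hλ:
  y_{n+1} = y_n + z·[1/3·y_n + 2/3·y_{n+1}] ⇒ (1 − 2/3z)y_{n+1} = (1 + 1/3z)y_n
  so R(z) = (1 + 1/3z)/(1 − 2/3z).

Solve |R(x)|<1 on ℝ⁻.
x=-0.53: |R|=0.6084
x=-2: |R|=0.1429
x=-10: |R|=0.3043
x=-100: |R|=0.4778
θ=2/3≥1/2 ⇒ |1+1/3x|<|1−2/3x| ∀x<0 ⇒ stable on all of ℝ⁻.

(−∞, 0) — no finite endpoint. Any h>0 works for λ=-7.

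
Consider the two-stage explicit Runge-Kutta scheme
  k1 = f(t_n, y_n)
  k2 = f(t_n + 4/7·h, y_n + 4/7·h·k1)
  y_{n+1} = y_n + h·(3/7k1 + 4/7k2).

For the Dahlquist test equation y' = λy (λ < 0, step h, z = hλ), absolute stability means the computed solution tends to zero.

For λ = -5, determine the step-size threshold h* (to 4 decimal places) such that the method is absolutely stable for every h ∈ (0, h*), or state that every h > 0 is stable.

(-3.0625,0); λ=-5 ⇒ h* = (49/16)/5 = 0.6125.

Test eqn y'=λy, z=hλ:
  k1=λy_n ⇒ h·k1=z·y_n;  k2=λ(1+4/7z)y_n ⇒ h·k2=z(1+4/7z)y_n
  y_{n+1}/y_n = 1 + 3/7z + 4/7z(1+4/7z) = 1 + z + 16/49z²
  Hence R(z) = 1 + z + 16/49z².

Find x<0 with |R(x)|<1.
x=-1.72: |R|=0.2460
R=1: x+16/49x²=0 ⇒ x=−49/16=-3.0625; min R=1−1/(4·16/49)=0.2344>−1
Confirm numerically:
  x=-1.993: |R|=0.30400 <1
  x=-1.430: |R|=0.23772 <1
  x=-1.383: |R|=0.24155 <1
  x=-1.360: |R|=0.24395 <1
  x=-3.651: |R|=1.70159 >1
  x=-3.595: |R|=1.62509 >1
  x=-3.441: |R|=1.42528 >1
So |R|<1 on (-3.0625, 0).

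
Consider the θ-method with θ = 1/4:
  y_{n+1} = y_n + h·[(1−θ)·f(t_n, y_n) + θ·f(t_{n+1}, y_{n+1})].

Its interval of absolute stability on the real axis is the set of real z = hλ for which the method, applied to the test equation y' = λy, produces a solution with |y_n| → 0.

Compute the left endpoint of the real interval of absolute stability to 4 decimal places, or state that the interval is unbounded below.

z* = -4.0000.

With y'=λy (z=hλ):
  y_{n+1} = y_n + z·[3/4·y_n + 1/4·y_{n+1}] ⇒ (1 − 1/4z)y_{n+1} = (1 + 3/4z)y_n
  ⇒ R(z) = (1 + 3/4z)/(1 − 1/4z).

Boundary: |R(x)|=1, x<0.
x=-0.49: |R|=0.5635
R=−1: 1+3/4x = −1+1/4x ⇒ -1/2x=2 ⇒ x=2/(-1/2)=-4.0000
Confirm numerically:
  x=-3.788: |R|=0.94556 <1
  x=-3.177: |R|=0.77066 <1
  x=-2.667: |R|=0.60012 <1
  x=-2.555: |R|=0.55912 <1
  x=-4.298: |R|=1.07182 >1
  x=-4.023: |R|=1.00573 >1
So |R|<1 on (-4.0000, 0).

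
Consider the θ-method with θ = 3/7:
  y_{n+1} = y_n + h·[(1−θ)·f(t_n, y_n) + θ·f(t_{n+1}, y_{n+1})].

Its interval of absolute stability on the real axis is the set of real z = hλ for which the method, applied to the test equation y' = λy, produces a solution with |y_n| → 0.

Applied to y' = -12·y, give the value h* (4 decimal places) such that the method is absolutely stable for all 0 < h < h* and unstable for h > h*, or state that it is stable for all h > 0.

(-14.0000,0); λ=-12 ⇒ h* = (14)/12 = 1.1667.

With y'=λy (z=hλ):
  y_{n+1} = y_n + z·[4/7·y_n + 3/7·y_{n+1}] ⇒ (1 − 3/7z)y_{n+1} = (1 + 4/7z)y_n
  Hence R(z) = (1 + 4/7z)/(1 − 3/7z).

Boundary: |R(x)|=1, x<0.
x=-1.41: |R|=0.1211
R=−1: 1+4/7x = −1+3/7x ⇒ -1/7x=2 ⇒ x=2/(-1/7)=-14.0000
Confirm numerically:
  x=-12.582: |R|=0.96831 <1
  x=-12.288: |R|=0.96097 <1
  x=-7.834: |R|=0.79785 <1
  x=-14.402: |R|=1.00801 >1
  x=-14.223: |R|=1.00449 >1
Stable set (-14.0000, 0).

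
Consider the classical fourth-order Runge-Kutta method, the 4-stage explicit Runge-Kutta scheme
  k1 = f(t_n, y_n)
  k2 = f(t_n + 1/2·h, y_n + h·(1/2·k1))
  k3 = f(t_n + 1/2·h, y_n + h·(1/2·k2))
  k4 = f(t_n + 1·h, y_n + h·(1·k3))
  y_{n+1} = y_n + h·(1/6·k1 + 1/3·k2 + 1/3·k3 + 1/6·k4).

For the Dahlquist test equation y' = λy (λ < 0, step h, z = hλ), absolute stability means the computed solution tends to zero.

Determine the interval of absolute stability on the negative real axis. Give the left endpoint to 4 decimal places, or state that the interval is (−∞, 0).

Test eqn y'=λy, z=hλ:
  order 4, 4-stage ⇒ R(z)=1+z+z^2/2+z^3/6+z^4/24
  (e.g. R(-1.75)=0.27881, |R|=0.27881)

Boundary: |R(x)|=1, x<0.
x=-1.75: |R|=0.2788
|R(-2.55)|=0.6995 |R(-2.43)|=0.5838 |R(-1.36)|=0.2881
Bisect:
  x_lo=-3.5961 |R|=3.0873  x_hi=-0.1929 |R|=0.8246
  mid=-1.89451 |R|=0.30354 →hi
  mid=-2.74531 |R|=0.94137 →hi
  mid=-3.17071 |R|=1.75453 →lo
  mid=-2.95801 |R|=1.29319 →lo
  mid=-2.85166 |R|=1.10475 →lo
  mid=-2.79848 |R|=1.02007 →lo
  mid=-2.77189 |R|=0.97999 →hi
  mid=-2.78519 |R|=0.99984 →hi
  mid=-2.79183 |R|=1.00991 →lo
  mid=-2.78851 |R|=1.00486 →lo
  ...
  [-2.78540,-2.78519] ⇒ x*=-2.7853
Interval (-2.7853, 0).

(-2.7853, 0).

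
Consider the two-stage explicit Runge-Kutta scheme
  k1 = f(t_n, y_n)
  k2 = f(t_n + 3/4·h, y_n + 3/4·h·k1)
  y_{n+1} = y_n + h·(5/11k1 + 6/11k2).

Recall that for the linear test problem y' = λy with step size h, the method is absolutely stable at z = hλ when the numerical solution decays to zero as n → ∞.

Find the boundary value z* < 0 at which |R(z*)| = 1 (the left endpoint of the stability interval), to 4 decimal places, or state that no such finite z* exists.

On y'=λy, z=hλ:
  k1=λy_n ⇒ h·k1=z·y_n;  k2=λ(1+3/4z)y_n ⇒ h·k2=z(1+3/4z)y_n
  y_{n+1}/y_n = 1 + 5/11z + 6/11z(1+3/4z) = 1 + z + 9/22z²
  Hence R(z) = 1 + z + 9/22z².

Find x<0 with |R(x)|<1.
x=-1.49: |R|=0.4182
R=1: x+9/22x²=0 ⇒ x=−22/9=-2.4444; min R=1−1/(4·9/22)=0.3889>−1
Confirm numerically:
  x=-1.678: |R|=0.47387 <1
  x=-1.536: |R|=0.42917 <1
  x=-1.474: |R|=0.41482 <1
  x=-1.463: |R|=0.41261 <1
  x=-2.921: |R|=1.56946 >1
  x=-2.870: |R|=1.49964 >1
  x=-2.469: |R|=1.02480 >1
So |R|<1 on (-2.4444, 0).

left endpoint -2.4444.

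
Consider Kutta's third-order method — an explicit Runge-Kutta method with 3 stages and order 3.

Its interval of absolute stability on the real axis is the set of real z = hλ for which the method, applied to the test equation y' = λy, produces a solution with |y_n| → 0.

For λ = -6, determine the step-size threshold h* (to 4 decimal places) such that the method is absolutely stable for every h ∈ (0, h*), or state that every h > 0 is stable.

With y'=λy (z=hλ):
  order 3, 3-stage ⇒ R(z)=1+z+z^2/2+z^3/6
  (e.g. R(-0.71)=0.48240, |R|=0.48240)

Find x<0 with |R(x)|<1.
x=-0.71: |R|=0.4824
|R(-1.22)|=0.2216 |R(-0.71)|=0.4824 |R(-0.62)|=0.5325
Bisect:
  x_lo=-3.2267 |R|=2.6201  x_hi=-0.3276 |R|=0.7202
  mid=-1.77718 |R|=0.13349 →hi
  mid=-2.50195 |R|=0.98233 →hi
  mid=-2.86433 |R|=1.67882 →lo
  mid=-2.68314 |R|=1.30295 →lo
  mid=-2.59254 |R|=1.13610 →lo
  mid=-2.54725 |R|=1.05763 →lo
  mid=-2.52460 |R|=1.01959 →lo
  mid=-2.51327 |R|=1.00087 →lo
  mid=-2.50761 |R|=0.99157 →hi
  mid=-2.51044 |R|=0.99621 →hi
  ...
  [-2.51292,-2.51274] ⇒ x*=-2.5127
Interval (-2.5127, 0).

(-2.5127,0); λ=-6 ⇒ h* = 0.4188.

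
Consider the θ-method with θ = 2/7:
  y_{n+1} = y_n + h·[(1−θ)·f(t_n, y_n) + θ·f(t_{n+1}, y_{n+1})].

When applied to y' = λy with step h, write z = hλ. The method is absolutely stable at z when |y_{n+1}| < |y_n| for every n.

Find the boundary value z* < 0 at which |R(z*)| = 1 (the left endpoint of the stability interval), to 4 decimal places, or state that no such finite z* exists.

z* = -4.6667.

On y'=λy, z=hλ:
  y_{n+1} = y_n + z·[5/7·y_n + 2/7·y_{n+1}] ⇒ (1 − 2/7z)y_{n+1} = (1 + 5/7z)y_n
  so R(z) = (1 + 5/7z)/(1 − 2/7z).

Boundary: |R(x)|=1, x<0.
x=-0.95: |R|=0.2528
R=−1: 1+5/7x = −1+2/7x ⇒ -3/7x=2 ⇒ x=2/(-3/7)=-4.6667
Confirm numerically:
  x=-3.934: |R|=0.85217 <1
  x=-3.749: |R|=0.81011 <1
  x=-3.393: |R|=0.72283 <1
  x=-3.047: |R|=0.62891 <1
  x=-5.112: |R|=1.07757 >1
  x=-4.746: |R|=1.01443 >1
Interval (-4.6667, 0).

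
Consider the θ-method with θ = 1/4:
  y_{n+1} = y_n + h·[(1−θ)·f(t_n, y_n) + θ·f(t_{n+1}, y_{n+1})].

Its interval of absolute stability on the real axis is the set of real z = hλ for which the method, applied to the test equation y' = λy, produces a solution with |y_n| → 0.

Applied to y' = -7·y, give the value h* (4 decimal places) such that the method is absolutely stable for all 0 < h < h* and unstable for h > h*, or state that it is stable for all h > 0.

(-4.0000,0); λ=-7 ⇒ h* = (4)/7 = 0.5714.

On y'=λy, z=hλ:
  y_{n+1} = y_n + z·[3/4·y_n + 1/4·y_{n+1}] ⇒ (1 − 1/4z)y_{n+1} = (1 + 3/4z)y_n
  ⇒ R(z) = (1 + 3/4z)/(1 − 1/4z).

Need |R(x)|<1, x<0.
x=-1.1: |R|=0.1373
R=−1: 1+3/4x = −1+1/4x ⇒ -1/2x=2 ⇒ x=2/(-1/2)=-4.0000
Confirm numerically:
  x=-3.052: |R|=0.73114 <1
  x=-2.725: |R|=0.62082 <1
  x=-2.025: |R|=0.34440 <1
  x=-4.538: |R|=1.12602 >1
  x=-4.458: |R|=1.10830 >1
  x=-4.061: |R|=1.01513 >1
So |R|<1 on (-4.0000, 0).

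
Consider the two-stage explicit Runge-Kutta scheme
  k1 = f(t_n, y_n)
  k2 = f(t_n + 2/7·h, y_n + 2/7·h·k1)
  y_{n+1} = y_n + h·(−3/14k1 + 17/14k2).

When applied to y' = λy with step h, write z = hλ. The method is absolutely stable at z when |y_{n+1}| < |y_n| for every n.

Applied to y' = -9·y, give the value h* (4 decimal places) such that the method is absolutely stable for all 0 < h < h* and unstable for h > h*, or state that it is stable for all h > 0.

With y'=λy (z=hλ):
  k1=λy_n ⇒ h·k1=z·y_n;  k2=λ(1+2/7z)y_n ⇒ h·k2=z(1+2/7z)y_n
  y_{n+1}/y_n = 1 − 3/14z + 17/14z(1+2/7z) = 1 + z + 17/49z²
  R(z) = 1 + z + 17/49z².

Solve |R(x)|<1 on ℝ⁻.
x=-1.56: |R|=0.2843
R=1: x+17/49x²=0 ⇒ x=−49/17=-2.8824; min R=1−1/(4·17/49)=0.2794>−1
Confirm numerically:
  x=-2.137: |R|=0.44739 <1
  x=-1.591: |R|=0.28720 <1
  x=-1.419: |R|=0.27958 <1
  x=-3.337: |R|=1.52636 >1
  x=-3.054: |R|=1.18187 >1
Interval (-2.8824, 0).

(-2.8824,0); λ=-9 ⇒ h* = (49/17)/9 = 0.3203.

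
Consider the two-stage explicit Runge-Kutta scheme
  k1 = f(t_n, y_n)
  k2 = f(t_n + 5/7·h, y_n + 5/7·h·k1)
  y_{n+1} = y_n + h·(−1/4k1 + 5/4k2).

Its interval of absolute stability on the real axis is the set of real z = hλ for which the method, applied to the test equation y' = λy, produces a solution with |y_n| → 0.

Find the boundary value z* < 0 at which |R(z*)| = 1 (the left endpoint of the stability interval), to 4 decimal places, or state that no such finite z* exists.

z* = -1.1200.

Set f=λy, z=hλ:
  k1=λy_n ⇒ h·k1=z·y_n;  k2=λ(1+5/7z)y_n ⇒ h·k2=z(1+5/7z)y_n
  y_{n+1}/y_n = 1 − 1/4z + 5/4z(1+5/7z) = 1 + z + 25/28z²
  ⇒ R(z) = 1 + z + 25/28z².

Find x<0 with |R(x)|<1.
x=-0.61: |R|=0.7222
R=1: x+25/28x²=0 ⇒ x=−28/25=-1.1200; min R=1−1/(4·25/28)=0.7200>−1
Confirm numerically:
  x=-0.987: |R|=0.88279 <1
  x=-0.927: |R|=0.84026 <1
  x=-0.815: |R|=0.77806 <1
  x=-1.401: |R|=1.35150 >1
  x=-1.298: |R|=1.20629 >1
  x=-1.183: |R|=1.06654 >1
Interval (-1.1200, 0).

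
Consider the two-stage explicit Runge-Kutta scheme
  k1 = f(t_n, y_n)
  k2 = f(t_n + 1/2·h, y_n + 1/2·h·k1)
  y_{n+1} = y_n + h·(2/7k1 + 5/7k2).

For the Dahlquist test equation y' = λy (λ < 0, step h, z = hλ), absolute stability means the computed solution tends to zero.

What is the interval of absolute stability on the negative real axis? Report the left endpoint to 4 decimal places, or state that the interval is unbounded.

Set f=λy, z=hλ:
  k1=λy_n ⇒ h·k1=z·y_n;  k2=λ(1+1/2z)y_n ⇒ h·k2=z(1+1/2z)y_n
  y_{n+1}/y_n = 1 + 2/7z + 5/7z(1+1/2z) = 1 + z + 5/14z²
  ⇒ R(z) = 1 + z + 5/14z².

Need |R(x)|<1, x<0.
x=-1.49: |R|=0.3029
R=1: x+5/14x²=0 ⇒ x=−14/5=-2.8000; min R=1−1/(4·5/14)=0.3000>−1
Confirm numerically:
  x=-2.745: |R|=0.94608 <1
  x=-2.658: |R|=0.86520 <1
  x=-2.530: |R|=0.75604 <1
  x=-1.804: |R|=0.35829 <1
  x=-3.366: |R|=1.68041 >1
  x=-3.316: |R|=1.61109 >1
  x=-3.150: |R|=1.39375 >1
Interval (-2.8000, 0).

(-2.8000, 0).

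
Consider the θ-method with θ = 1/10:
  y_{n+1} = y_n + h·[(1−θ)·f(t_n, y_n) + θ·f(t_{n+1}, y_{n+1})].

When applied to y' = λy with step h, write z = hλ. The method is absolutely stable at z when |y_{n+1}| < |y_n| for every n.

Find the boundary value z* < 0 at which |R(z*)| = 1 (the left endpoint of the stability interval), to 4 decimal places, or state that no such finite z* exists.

left endpoint -2.5000.

Test eqn y'=λy, z=hλ:
  y_{n+1} = y_n + z·[9/10·y_n + 1/10·y_{n+1}] ⇒ (1 − 1/10z)y_{n+1} = (1 + 9/10z)y_n
  ⇒ R(z) = (1 + 9/10z)/(1 − 1/10z).

Solve |R(x)|<1 on ℝ⁻.
x=-1.63: |R|=0.4015
R=−1: 1+9/10x = −1+1/10x ⇒ -4/5x=2 ⇒ x=2/(-4/5)=-2.5000
Confirm numerically:
  x=-2.076: |R|=0.71911 <1
  x=-1.705: |R|=0.45664 <1
  x=-1.509: |R|=0.31115 <1
  x=-1.337: |R|=0.17932 <1
  x=-3.032: |R|=1.32658 >1
  x=-3.018: |R|=1.31833 >1
  x=-2.615: |R|=1.07293 >1
Interval (-2.5000, 0).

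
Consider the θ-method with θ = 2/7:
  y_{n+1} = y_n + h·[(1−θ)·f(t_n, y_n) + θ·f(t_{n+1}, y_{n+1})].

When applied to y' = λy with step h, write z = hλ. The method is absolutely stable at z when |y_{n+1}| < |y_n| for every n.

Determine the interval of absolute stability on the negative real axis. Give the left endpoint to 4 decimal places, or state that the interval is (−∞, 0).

(-4.6667, 0).

With y'=λy (z=hλ):
  y_{n+1} = y_n + z·[5/7·y_n + 2/7·y_{n+1}] ⇒ (1 − 2/7z)y_{n+1} = (1 + 5/7z)y_n
  R(z) = (1 + 5/7z)/(1 − 2/7z).

Need |R(x)|<1, x<0.
x=-0.61: |R|=0.4805
R=−1: 1+5/7x = −1+2/7x ⇒ -3/7x=2 ⇒ x=2/(-3/7)=-4.6667
Confirm numerically:
  x=-4.517: |R|=0.97200 <1
  x=-4.350: |R|=0.93949 <1
  x=-2.839: |R|=0.56752 <1
  x=-2.458: |R|=0.44394 <1
  x=-5.262: |R|=1.10192 >1
  x=-5.011: |R|=1.06069 >1
  x=-4.915: |R|=1.04427 >1
Stable set (-4.6667, 0).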